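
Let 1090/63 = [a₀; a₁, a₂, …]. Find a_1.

1090 = 17·63 + 19   →  a_0 = 17
63 = 3·19 + 6   →  a_1 = 3

3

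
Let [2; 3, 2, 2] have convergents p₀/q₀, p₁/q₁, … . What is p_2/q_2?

Using pₖ = aₖpₖ₋₁ + pₖ₋₂, qₖ = aₖqₖ₋₁ + qₖ₋₂ (with p₋₁=1, p₋₂=0, q₋₁=0, q₋₂=1):
  k=0: a=2, p=2, q=1
  k=1: a=3, p=7, q=3
  k=2: a=2, p=16, q=7

16/7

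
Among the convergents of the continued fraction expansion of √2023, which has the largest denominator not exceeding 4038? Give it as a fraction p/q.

180091/4004

√2023 = [44; 1, 43, 1, 88, …] (period length 4).
Convergents:
  p_0/q_0 = 44/1
  p_1/q_1 = 45/1
  p_2/q_2 = 1979/44
  p_3/q_3 = 2024/45
  p_4/q_4 = 180091/4004
  p_5/q_5 = 182115/4049
q_4 = 4004 ≤ 4038 < 4049 = q_5, so the answer is 180091/4004.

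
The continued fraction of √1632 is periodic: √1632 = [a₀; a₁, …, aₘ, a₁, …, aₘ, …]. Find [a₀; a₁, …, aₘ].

a₀ = ⌊√1632⌋ = 40.

[40; 2, 1, 1, 19, 1, 1, 2, 80]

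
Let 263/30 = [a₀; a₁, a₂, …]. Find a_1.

1

263 = 8·30 + 23   →  a_0 = 8
30 = 1·23 + 7   →  a_1 = 1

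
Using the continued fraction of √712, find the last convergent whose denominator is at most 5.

√712 = [26; 1, 2, 6, 2, 1, 52, …] (period length 6).
Convergents:
  p_0/q_0 = 26/1
  p_1/q_1 = 27/1
  p_2/q_2 = 80/3
  p_3/q_3 = 507/19
q_2 = 3 ≤ 5 < 19 = q_3, so the answer is 80/3.

80/3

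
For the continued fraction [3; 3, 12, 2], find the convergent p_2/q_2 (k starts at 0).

123/37

Using pₖ = aₖpₖ₋₁ + pₖ₋₂, qₖ = aₖqₖ₋₁ + qₖ₋₂ (with p₋₁=1, p₋₂=0, q₋₁=0, q₋₂=1):
  k=0: a=3, p=3, q=1
  k=1: a=3, p=10, q=3
  k=2: a=12, p=123, q=37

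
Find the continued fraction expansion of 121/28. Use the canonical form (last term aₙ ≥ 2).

[4; 3, 9]

121 = 4·28 + 9
28 = 3·9 + 1
9 = 9·1 + 0  (stop)
So 121/28 = [4; 3, 9].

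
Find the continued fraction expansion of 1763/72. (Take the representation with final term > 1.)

[24; 2, 17, 2]

1763 = 24*72 + 35
72 = 2*35 + 2
35 = 17*2 + 1
2 = 2*1 + 0  (stop)
So 1763/72 = [24; 2, 17, 2].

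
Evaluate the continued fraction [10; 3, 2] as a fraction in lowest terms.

Using pₖ = aₖpₖ₋₁ + pₖ₋₂ and qₖ = aₖqₖ₋₁ + qₖ₋₂:
  k=0: a=10, p=10, q=1
  k=1: a=3, p=31, q=3
  k=2: a=2, p=72, q=7

72/7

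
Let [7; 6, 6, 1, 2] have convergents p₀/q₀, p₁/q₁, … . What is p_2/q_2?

265/37

Using pₖ = aₖpₖ₋₁ + pₖ₋₂, qₖ = aₖqₖ₋₁ + qₖ₋₂ (with p₋₁=1, p₋₂=0, q₋₁=0, q₋₂=1):
  k=0: a=7, p=7, q=1
  k=1: a=6, p=43, q=6
  k=2: a=6, p=265, q=37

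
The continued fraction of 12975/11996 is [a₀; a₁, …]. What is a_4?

18

12975 = 1·11996 + 979   →  a_0 = 1
11996 = 12·979 + 248   →  a_1 = 12
979 = 3·248 + 235   →  a_2 = 3
248 = 1·235 + 13   →  a_3 = 1
235 = 18·13 + 1   →  a_4 = 18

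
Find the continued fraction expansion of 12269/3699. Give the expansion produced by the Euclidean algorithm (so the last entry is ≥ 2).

12269 = 3·3699 + 1172
3699 = 3·1172 + 183
1172 = 6·183 + 74
183 = 2·74 + 35
74 = 2·35 + 4
35 = 8·4 + 3
4 = 1·3 + 1
3 = 3·1 + 0  (stop)
So 12269/3699 = [3; 3, 6, 2, 2, 8, 1, 3].

[3; 3, 6, 2, 2, 8, 1, 3]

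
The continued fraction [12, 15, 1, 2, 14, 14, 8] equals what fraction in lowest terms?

923339/76538

Fold from the inside: start with 8/1.
  14 + 1/8 = 113/8
  14 + 8/113 = 1590/113
  2 + 113/1590 = 3293/1590
  1 + 1590/3293 = 4883/3293
  15 + 3293/4883 = 76538/4883
  12 + 4883/76538 = 923339/76538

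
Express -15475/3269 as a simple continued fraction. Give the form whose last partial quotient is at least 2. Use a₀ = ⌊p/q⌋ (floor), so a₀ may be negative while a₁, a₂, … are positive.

-15475 = -5*3269 + 870
3269 = 3*870 + 659
870 = 1*659 + 211
659 = 3*211 + 26
211 = 8*26 + 3
26 = 8*3 + 2
3 = 1*2 + 1
2 = 2*1 + 0  (stop)
So -15475/3269 = [-5; 3, 1, 3, 8, 8, 1, 2].

[-5; 3, 1, 3, 8, 8, 1, 2]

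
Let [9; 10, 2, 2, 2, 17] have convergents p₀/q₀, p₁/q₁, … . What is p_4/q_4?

1137/125

Using pₖ = aₖpₖ₋₁ + pₖ₋₂, qₖ = aₖqₖ₋₁ + qₖ₋₂ (with p₋₁=1, p₋₂=0, q₋₁=0, q₋₂=1):
  k=0: a=9, p=9, q=1
  k=1: a=10, p=91, q=10
  k=2: a=2, p=191, q=21
  k=3: a=2, p=473, q=52
  k=4: a=2, p=1137, q=125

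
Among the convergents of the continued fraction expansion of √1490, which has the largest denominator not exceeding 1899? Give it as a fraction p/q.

44738/1159

√1490 = [38; 1, 1, 1, 1, 76, …] (period length 5).
Convergents:
  p_0/q_0 = 38/1
  p_1/q_1 = 39/1
  p_2/q_2 = 77/2
  p_3/q_3 = 116/3
  p_4/q_4 = 193/5
  p_5/q_5 = 14784/383
  p_6/q_6 = 14977/388
  p_7/q_7 = 29761/771
  p_8/q_8 = 44738/1159
  p_9/q_9 = 74499/1930
q_8 = 1159 ≤ 1899 < 1930 = q_9, so the answer is 44738/1159.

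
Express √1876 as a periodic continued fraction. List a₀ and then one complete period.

[43; 3, 5, 12, 5, 3, 86]

a₀ = ⌊√1876⌋ = 43.
With m₀=0, d₀=1 and mₖ₊₁ = dₖaₖ − mₖ, dₖ₊₁ = (n − mₖ₊₁²)/dₖ, aₖ₊₁ = ⌊(a₀+mₖ₊₁)/dₖ₊₁⌋:
  k=1: m=43, d=27, a=3
  k=2: m=38, d=16, a=5
  k=3: m=42, d=7, a=12
  k=4: m=42, d=16, a=5
  k=5: m=38, d=27, a=3
  k=6: m=43, d=1, a=86
d=1 and a=2a₀=86 at k=6, so the next step gives (m, d) = (43, 27) again — its k=1 value — and the period has length 6.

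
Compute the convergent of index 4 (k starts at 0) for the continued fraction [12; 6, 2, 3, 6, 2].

Using pₖ = aₖpₖ₋₁ + pₖ₋₂, qₖ = aₖqₖ₋₁ + qₖ₋₂ (with p₋₁=1, p₋₂=0, q₋₁=0, q₋₂=1):
  k=0: a=12, p=12, q=1
  k=1: a=6, p=73, q=6
  k=2: a=2, p=158, q=13
  k=3: a=3, p=547, q=45
  k=4: a=6, p=3440, q=283

3440/283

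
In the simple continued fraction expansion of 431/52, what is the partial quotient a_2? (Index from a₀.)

431 = 8·52 + 15   →  a_0 = 8
52 = 3·15 + 7   →  a_1 = 3
15 = 2·7 + 1   →  a_2 = 2

2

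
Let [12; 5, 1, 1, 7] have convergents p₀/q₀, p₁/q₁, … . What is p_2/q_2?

73/6

Using pₖ = aₖpₖ₋₁ + pₖ₋₂, qₖ = aₖqₖ₋₁ + qₖ₋₂ (with p₋₁=1, p₋₂=0, q₋₁=0, q₋₂=1):
  k=0: a=12, p=12, q=1
  k=1: a=5, p=61, q=5
  k=2: a=1, p=73, q=6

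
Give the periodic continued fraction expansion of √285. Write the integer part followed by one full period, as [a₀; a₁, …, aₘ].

[16; 1, 7, 2, 7, 1, 32]

a₀ = ⌊√285⌋ = 16.
With m₀=0, d₀=1 and mₖ₊₁ = dₖaₖ − mₖ, dₖ₊₁ = (n − mₖ₊₁²)/dₖ, aₖ₊₁ = ⌊(a₀+mₖ₊₁)/dₖ₊₁⌋:
  k=1: m=16, d=29, a=1
  k=2: m=13, d=4, a=7
  k=3: m=15, d=15, a=2
  k=4: m=15, d=4, a=7
  k=5: m=13, d=29, a=1
  k=6: m=16, d=1, a=32
d=1 and a=2a₀=32 at k=6, so the next step gives (m, d) = (16, 29) again — its k=1 value — and the period has length 6.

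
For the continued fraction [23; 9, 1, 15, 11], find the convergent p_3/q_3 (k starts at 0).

Using pₖ = aₖpₖ₋₁ + pₖ₋₂, qₖ = aₖqₖ₋₁ + qₖ₋₂ (with p₋₁=1, p₋₂=0, q₋₁=0, q₋₂=1):
  k=0: a=23, p=23, q=1
  k=1: a=9, p=208, q=9
  k=2: a=1, p=231, q=10
  k=3: a=15, p=3673, q=159

3673/159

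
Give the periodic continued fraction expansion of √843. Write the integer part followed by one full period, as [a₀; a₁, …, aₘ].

a₀ = ⌊√843⌋ = 29.
With m₀=0, d₀=1 and mₖ₊₁ = dₖaₖ − mₖ, dₖ₊₁ = (n − mₖ₊₁²)/dₖ, aₖ₊₁ = ⌊(a₀+mₖ₊₁)/dₖ₊₁⌋:
  k=1: m=29, d=2, a=29
  k=2: m=29, d=1, a=58
d=1 and a=2a₀=58 at k=2, so the next step gives (m, d) = (29, 2) again — its k=1 value — and the period has length 2.

[29; 29, 58]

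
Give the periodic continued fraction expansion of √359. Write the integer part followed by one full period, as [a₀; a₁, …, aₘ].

[18; 1, 17, 1, 36]

a₀ = ⌊√359⌋ = 18.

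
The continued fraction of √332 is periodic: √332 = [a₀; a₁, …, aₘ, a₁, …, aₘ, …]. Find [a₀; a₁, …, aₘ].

a₀ = ⌊√332⌋ = 18.
With m₀=0, d₀=1 and mₖ₊₁ = dₖaₖ − mₖ, dₖ₊₁ = (n − mₖ₊₁²)/dₖ, aₖ₊₁ = ⌊(a₀+mₖ₊₁)/dₖ₊₁⌋:
  k=1: m=18, d=8, a=4
  k=2: m=14, d=17, a=1
  k=3: m=3, d=19, a=1
  k=4: m=16, d=4, a=8
  k=5: m=16, d=19, a=1
  k=6: m=3, d=17, a=1
  k=7: m=14, d=8, a=4
  k=8: m=18, d=1, a=36
d=1 and a=2a₀=36 at k=8, so the next step gives (m, d) = (18, 8) again — its k=1 value — and the period has length 8.

[18; 4, 1, 1, 8, 1, 1, 4, 36]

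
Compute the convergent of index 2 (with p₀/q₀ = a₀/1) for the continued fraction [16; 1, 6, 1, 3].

118/7

Using pₖ = aₖpₖ₋₁ + pₖ₋₂, qₖ = aₖqₖ₋₁ + qₖ₋₂ (with p₋₁=1, p₋₂=0, q₋₁=0, q₋₂=1):
  k=0: a=16, p=16, q=1
  k=1: a=1, p=17, q=1
  k=2: a=6, p=118, q=7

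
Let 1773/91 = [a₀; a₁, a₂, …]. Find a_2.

1773 = 19·91 + 44   →  a_0 = 19
91 = 2·44 + 3   →  a_1 = 2
44 = 14·3 + 2   →  a_2 = 14

14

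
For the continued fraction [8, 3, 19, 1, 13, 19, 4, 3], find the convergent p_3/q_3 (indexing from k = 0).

Using pₖ = aₖpₖ₋₁ + pₖ₋₂, qₖ = aₖqₖ₋₁ + qₖ₋₂ (with p₋₁=1, p₋₂=0, q₋₁=0, q₋₂=1):
  k=0: a=8, p=8, q=1
  k=1: a=3, p=25, q=3
  k=2: a=19, p=483, q=58
  k=3: a=1, p=508, q=61

508/61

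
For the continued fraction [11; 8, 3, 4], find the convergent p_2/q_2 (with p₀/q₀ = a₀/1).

278/25

Using pₖ = aₖpₖ₋₁ + pₖ₋₂, qₖ = aₖqₖ₋₁ + qₖ₋₂ (with p₋₁=1, p₋₂=0, q₋₁=0, q₋₂=1):
  k=0: a=11, p=11, q=1
  k=1: a=8, p=89, q=8
  k=2: a=3, p=278, q=25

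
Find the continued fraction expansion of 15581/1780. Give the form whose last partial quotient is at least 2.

15581 = 8×1780 + 1341
1780 = 1×1341 + 439
1341 = 3×439 + 24
439 = 18×24 + 7
24 = 3×7 + 3
7 = 2×3 + 1
3 = 3×1 + 0  (stop)
So 15581/1780 = [8; 1, 3, 18, 3, 2, 3].

[8; 1, 3, 18, 3, 2, 3]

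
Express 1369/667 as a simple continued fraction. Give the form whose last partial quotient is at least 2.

1369 = 2·667 + 35
667 = 19·35 + 2
35 = 17·2 + 1
2 = 2·1 + 0  (stop)
So 1369/667 = [2; 19, 17, 2].

[2; 19, 17, 2]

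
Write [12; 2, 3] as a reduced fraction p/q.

87/7

Fold from the inside: start with 3/1.
  2 + 1/3 = 7/3
  12 + 3/7 = 87/7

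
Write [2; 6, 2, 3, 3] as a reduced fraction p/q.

319/148

Using pₖ = aₖpₖ₋₁ + pₖ₋₂ and qₖ = aₖqₖ₋₁ + qₖ₋₂:
  k=0: a=2, p=2, q=1
  k=1: a=6, p=13, q=6
  k=2: a=2, p=28, q=13
  k=3: a=3, p=97, q=45
  k=4: a=3, p=319, q=148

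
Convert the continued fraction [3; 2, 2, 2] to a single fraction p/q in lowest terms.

Using pₖ = aₖpₖ₋₁ + pₖ₋₂ and qₖ = aₖqₖ₋₁ + qₖ₋₂:
  k=0: a=3, p=3, q=1
  k=1: a=2, p=7, q=2
  k=2: a=2, p=17, q=5
  k=3: a=2, p=41, q=12

41/12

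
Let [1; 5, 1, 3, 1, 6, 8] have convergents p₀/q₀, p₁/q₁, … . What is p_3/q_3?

27/23

Using pₖ = aₖpₖ₋₁ + pₖ₋₂, qₖ = aₖqₖ₋₁ + qₖ₋₂ (with p₋₁=1, p₋₂=0, q₋₁=0, q₋₂=1):
  k=0: a=1, p=1, q=1
  k=1: a=5, p=6, q=5
  k=2: a=1, p=7, q=6
  k=3: a=3, p=27, q=23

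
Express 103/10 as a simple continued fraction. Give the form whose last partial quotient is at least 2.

[10; 3, 3]

103 = 10·10 + 3
10 = 3·3 + 1
3 = 3·1 + 0  (stop)
So 103/10 = [10; 3, 3].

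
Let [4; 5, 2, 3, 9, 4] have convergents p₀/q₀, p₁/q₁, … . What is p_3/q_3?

Using pₖ = aₖpₖ₋₁ + pₖ₋₂, qₖ = aₖqₖ₋₁ + qₖ₋₂ (with p₋₁=1, p₋₂=0, q₋₁=0, q₋₂=1):
  k=0: a=4, p=4, q=1
  k=1: a=5, p=21, q=5
  k=2: a=2, p=46, q=11
  k=3: a=3, p=159, q=38

159/38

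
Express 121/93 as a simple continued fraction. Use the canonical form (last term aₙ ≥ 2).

121 = 1*93 + 28
93 = 3*28 + 9
28 = 3*9 + 1
9 = 9*1 + 0  (stop)
So 121/93 = [1; 3, 3, 9].

[1; 3, 3, 9]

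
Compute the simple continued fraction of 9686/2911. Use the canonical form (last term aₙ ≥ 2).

9686 = 3×2911 + 953
2911 = 3×953 + 52
953 = 18×52 + 17
52 = 3×17 + 1
17 = 17×1 + 0  (stop)
So 9686/2911 = [3; 3, 18, 3, 17].

[3; 3, 18, 3, 17]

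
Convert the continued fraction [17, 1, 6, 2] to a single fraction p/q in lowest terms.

Using pₖ = aₖpₖ₋₁ + pₖ₋₂ and qₖ = aₖqₖ₋₁ + qₖ₋₂:
  k=0: a=17, p=17, q=1
  k=1: a=1, p=18, q=1
  k=2: a=6, p=125, q=7
  k=3: a=2, p=268, q=15

268/15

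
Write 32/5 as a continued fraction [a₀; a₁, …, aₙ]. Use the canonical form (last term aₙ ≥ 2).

[6; 2, 2]

32 = 6×5 + 2
5 = 2×2 + 1
2 = 2×1 + 0  (stop)
So 32/5 = [6; 2, 2].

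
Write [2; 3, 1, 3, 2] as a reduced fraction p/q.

Fold from the inside: start with 2/1.
  3 + 1/2 = 7/2
  1 + 2/7 = 9/7
  3 + 7/9 = 34/9
  2 + 9/34 = 77/34

77/34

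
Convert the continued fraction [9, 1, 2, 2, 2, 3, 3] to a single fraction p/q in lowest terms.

1854/191

Using pₖ = aₖpₖ₋₁ + pₖ₋₂ and qₖ = aₖqₖ₋₁ + qₖ₋₂:
  k=0: a=9, p=9, q=1
  k=1: a=1, p=10, q=1
  k=2: a=2, p=29, q=3
  k=3: a=2, p=68, q=7
  k=4: a=2, p=165, q=17
  k=5: a=3, p=563, q=58
  k=6: a=3, p=1854, q=191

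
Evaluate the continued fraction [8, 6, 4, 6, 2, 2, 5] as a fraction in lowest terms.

36615/4487

Fold from the inside: start with 5/1.
  2 + 1/5 = 11/5
  2 + 5/11 = 27/11
  6 + 11/27 = 173/27
  4 + 27/173 = 719/173
  6 + 173/719 = 4487/719
  8 + 719/4487 = 36615/4487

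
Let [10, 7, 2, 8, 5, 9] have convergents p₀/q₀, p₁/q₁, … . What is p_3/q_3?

1287/127

Using pₖ = aₖpₖ₋₁ + pₖ₋₂, qₖ = aₖqₖ₋₁ + qₖ₋₂ (with p₋₁=1, p₋₂=0, q₋₁=0, q₋₂=1):
  k=0: a=10, p=10, q=1
  k=1: a=7, p=71, q=7
  k=2: a=2, p=152, q=15
  k=3: a=8, p=1287, q=127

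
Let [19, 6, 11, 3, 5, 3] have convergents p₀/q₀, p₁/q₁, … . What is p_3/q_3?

3967/207

Using pₖ = aₖpₖ₋₁ + pₖ₋₂, qₖ = aₖqₖ₋₁ + qₖ₋₂ (with p₋₁=1, p₋₂=0, q₋₁=0, q₋₂=1):
  k=0: a=19, p=19, q=1
  k=1: a=6, p=115, q=6
  k=2: a=11, p=1284, q=67
  k=3: a=3, p=3967, q=207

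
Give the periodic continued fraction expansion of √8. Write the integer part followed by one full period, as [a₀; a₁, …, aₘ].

[2; 1, 4]

a₀ = ⌊√8⌋ = 2.
With m₀=0, d₀=1 and mₖ₊₁ = dₖaₖ − mₖ, dₖ₊₁ = (n − mₖ₊₁²)/dₖ, aₖ₊₁ = ⌊(a₀+mₖ₊₁)/dₖ₊₁⌋:
  k=1: m=2, d=4, a=1
  k=2: m=2, d=1, a=4
d=1 and a=2a₀=4 at k=2, so the next step gives (m, d) = (2, 4) again — its k=1 value — and the period has length 2.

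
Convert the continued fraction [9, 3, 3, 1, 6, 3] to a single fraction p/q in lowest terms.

2578/277

Fold from the inside: start with 3/1.
  6 + 1/3 = 19/3
  1 + 3/19 = 22/19
  3 + 19/22 = 85/22
  3 + 22/85 = 277/85
  9 + 85/277 = 2578/277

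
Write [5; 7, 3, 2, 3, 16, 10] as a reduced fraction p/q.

147359/28685

Fold from the inside: start with 10/1.
  16 + 1/10 = 161/10
  3 + 10/161 = 493/161
  2 + 161/493 = 1147/493
  3 + 493/1147 = 3934/1147
  7 + 1147/3934 = 28685/3934
  5 + 3934/28685 = 147359/28685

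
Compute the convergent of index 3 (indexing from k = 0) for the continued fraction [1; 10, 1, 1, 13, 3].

Using pₖ = aₖpₖ₋₁ + pₖ₋₂, qₖ = aₖqₖ₋₁ + qₖ₋₂ (with p₋₁=1, p₋₂=0, q₋₁=0, q₋₂=1):
  k=0: a=1, p=1, q=1
  k=1: a=10, p=11, q=10
  k=2: a=1, p=12, q=11
  k=3: a=1, p=23, q=21

23/21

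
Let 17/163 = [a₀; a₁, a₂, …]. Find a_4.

17 = 0·163 + 17   →  a_0 = 0
163 = 9·17 + 10   →  a_1 = 9
17 = 1·10 + 7   →  a_2 = 1
10 = 1·7 + 3   →  a_3 = 1
7 = 2·3 + 1   →  a_4 = 2

2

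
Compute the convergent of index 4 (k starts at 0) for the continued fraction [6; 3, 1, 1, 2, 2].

113/18

Using pₖ = aₖpₖ₋₁ + pₖ₋₂, qₖ = aₖqₖ₋₁ + qₖ₋₂ (with p₋₁=1, p₋₂=0, q₋₁=0, q₋₂=1):
  k=0: a=6, p=6, q=1
  k=1: a=3, p=19, q=3
  k=2: a=1, p=25, q=4
  k=3: a=1, p=44, q=7
  k=4: a=2, p=113, q=18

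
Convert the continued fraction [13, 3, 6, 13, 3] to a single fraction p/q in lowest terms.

10240/769

Using pₖ = aₖpₖ₋₁ + pₖ₋₂ and qₖ = aₖqₖ₋₁ + qₖ₋₂:
  k=0: a=13, p=13, q=1
  k=1: a=3, p=40, q=3
  k=2: a=6, p=253, q=19
  k=3: a=13, p=3329, q=250
  k=4: a=3, p=10240, q=769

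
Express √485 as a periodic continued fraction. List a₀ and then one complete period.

[22; 44]

a₀ = ⌊√485⌋ = 22.
With m₀=0, d₀=1 and mₖ₊₁ = dₖaₖ − mₖ, dₖ₊₁ = (n − mₖ₊₁²)/dₖ, aₖ₊₁ = ⌊(a₀+mₖ₊₁)/dₖ₊₁⌋:
  k=1: m=22, d=1, a=44
d=1 and a=2a₀=44 at k=1, so the next step gives (m, d) = (22, 1) again — its k=1 value — and the period has length 1.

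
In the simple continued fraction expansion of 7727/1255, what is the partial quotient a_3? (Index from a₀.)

7727 = 6·1255 + 197   →  a_0 = 6
1255 = 6·197 + 73   →  a_1 = 6
197 = 2·73 + 51   →  a_2 = 2
73 = 1·51 + 22   →  a_3 = 1

1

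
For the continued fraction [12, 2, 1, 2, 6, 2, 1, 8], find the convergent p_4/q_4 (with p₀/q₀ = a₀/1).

Using pₖ = aₖpₖ₋₁ + pₖ₋₂, qₖ = aₖqₖ₋₁ + qₖ₋₂ (with p₋₁=1, p₋₂=0, q₋₁=0, q₋₂=1):
  k=0: a=12, p=12, q=1
  k=1: a=2, p=25, q=2
  k=2: a=1, p=37, q=3
  k=3: a=2, p=99, q=8
  k=4: a=6, p=631, q=51

631/51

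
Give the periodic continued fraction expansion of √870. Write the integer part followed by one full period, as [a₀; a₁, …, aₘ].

[29; 2, 58]

a₀ = ⌊√870⌋ = 29.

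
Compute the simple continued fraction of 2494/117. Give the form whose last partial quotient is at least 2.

2494 = 21×117 + 37
117 = 3×37 + 6
37 = 6×6 + 1
6 = 6×1 + 0  (stop)
So 2494/117 = [21; 3, 6, 6].

[21; 3, 6, 6]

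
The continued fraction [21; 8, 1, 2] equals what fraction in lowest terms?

549/26

Using pₖ = aₖpₖ₋₁ + pₖ₋₂ and qₖ = aₖqₖ₋₁ + qₖ₋₂:
  k=0: a=21, p=21, q=1
  k=1: a=8, p=169, q=8
  k=2: a=1, p=190, q=9
  k=3: a=2, p=549, q=26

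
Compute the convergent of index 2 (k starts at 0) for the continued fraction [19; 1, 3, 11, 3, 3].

79/4

Using pₖ = aₖpₖ₋₁ + pₖ₋₂, qₖ = aₖqₖ₋₁ + qₖ₋₂ (with p₋₁=1, p₋₂=0, q₋₁=0, q₋₂=1):
  k=0: a=19, p=19, q=1
  k=1: a=1, p=20, q=1
  k=2: a=3, p=79, q=4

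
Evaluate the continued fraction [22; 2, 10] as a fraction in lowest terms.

Using pₖ = aₖpₖ₋₁ + pₖ₋₂ and qₖ = aₖqₖ₋₁ + qₖ₋₂:
  k=0: a=22, p=22, q=1
  k=1: a=2, p=45, q=2
  k=2: a=10, p=472, q=21

472/21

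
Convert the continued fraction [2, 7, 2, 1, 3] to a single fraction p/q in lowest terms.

173/81

Fold from the inside: start with 3/1.
  1 + 1/3 = 4/3
  2 + 3/4 = 11/4
  7 + 4/11 = 81/11
  2 + 11/81 = 173/81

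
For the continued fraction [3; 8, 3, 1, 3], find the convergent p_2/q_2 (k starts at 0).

Using pₖ = aₖpₖ₋₁ + pₖ₋₂, qₖ = aₖqₖ₋₁ + qₖ₋₂ (with p₋₁=1, p₋₂=0, q₋₁=0, q₋₂=1):
  k=0: a=3, p=3, q=1
  k=1: a=8, p=25, q=8
  k=2: a=3, p=78, q=25

78/25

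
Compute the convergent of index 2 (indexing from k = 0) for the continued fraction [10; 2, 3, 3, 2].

73/7

Using pₖ = aₖpₖ₋₁ + pₖ₋₂, qₖ = aₖqₖ₋₁ + qₖ₋₂ (with p₋₁=1, p₋₂=0, q₋₁=0, q₋₂=1):
  k=0: a=10, p=10, q=1
  k=1: a=2, p=21, q=2
  k=2: a=3, p=73, q=7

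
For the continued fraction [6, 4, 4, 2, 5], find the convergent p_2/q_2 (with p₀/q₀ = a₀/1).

Using pₖ = aₖpₖ₋₁ + pₖ₋₂, qₖ = aₖqₖ₋₁ + qₖ₋₂ (with p₋₁=1, p₋₂=0, q₋₁=0, q₋₂=1):
  k=0: a=6, p=6, q=1
  k=1: a=4, p=25, q=4
  k=2: a=4, p=106, q=17

106/17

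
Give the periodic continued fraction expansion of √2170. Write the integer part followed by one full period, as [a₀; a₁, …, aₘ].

a₀ = ⌊√2170⌋ = 46.
With m₀=0, d₀=1 and mₖ₊₁ = dₖaₖ − mₖ, dₖ₊₁ = (n − mₖ₊₁²)/dₖ, aₖ₊₁ = ⌊(a₀+mₖ₊₁)/dₖ₊₁⌋:
  k=1: m=46, d=54, a=1
  k=2: m=8, d=39, a=1
  k=3: m=31, d=31, a=2
  k=4: m=31, d=39, a=1
  k=5: m=8, d=54, a=1
  k=6: m=46, d=1, a=92
d=1 and a=2a₀=92 at k=6, so the next step gives (m, d) = (46, 54) again — its k=1 value — and the period has length 6.

[46; 1, 1, 2, 1, 1, 92]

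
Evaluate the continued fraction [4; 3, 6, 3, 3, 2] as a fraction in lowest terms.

Fold from the inside: start with 2/1.
  3 + 1/2 = 7/2
  3 + 2/7 = 23/7
  6 + 7/23 = 145/23
  3 + 23/145 = 458/145
  4 + 145/458 = 1977/458

1977/458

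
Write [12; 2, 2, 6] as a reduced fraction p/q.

397/32

Using pₖ = aₖpₖ₋₁ + pₖ₋₂ and qₖ = aₖqₖ₋₁ + qₖ₋₂:
  k=0: a=12, p=12, q=1
  k=1: a=2, p=25, q=2
  k=2: a=2, p=62, q=5
  k=3: a=6, p=397, q=32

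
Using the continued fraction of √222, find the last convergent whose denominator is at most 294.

4306/289

√222 = [14; 1, 8, 1, 28, …] (period length 4).
Convergents:
  p_0/q_0 = 14/1
  p_1/q_1 = 15/1
  p_2/q_2 = 134/9
  p_3/q_3 = 149/10
  p_4/q_4 = 4306/289
  p_5/q_5 = 4455/299
q_4 = 289 ≤ 294 < 299 = q_5, so the answer is 4306/289.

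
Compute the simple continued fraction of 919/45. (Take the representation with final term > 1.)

919 = 20*45 + 19
45 = 2*19 + 7
19 = 2*7 + 5
7 = 1*5 + 2
5 = 2*2 + 1
2 = 2*1 + 0  (stop)
So 919/45 = [20; 2, 2, 1, 2, 2].

[20; 2, 2, 1, 2, 2]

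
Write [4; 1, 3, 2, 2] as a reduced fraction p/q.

Fold from the inside: start with 2/1.
  2 + 1/2 = 5/2
  3 + 2/5 = 17/5
  1 + 5/17 = 22/17
  4 + 17/22 = 105/22

105/22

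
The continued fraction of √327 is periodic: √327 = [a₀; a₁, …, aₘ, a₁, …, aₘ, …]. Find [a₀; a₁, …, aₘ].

[18; 12, 36]

a₀ = ⌊√327⌋ = 18.
With m₀=0, d₀=1 and mₖ₊₁ = dₖaₖ − mₖ, dₖ₊₁ = (n − mₖ₊₁²)/dₖ, aₖ₊₁ = ⌊(a₀+mₖ₊₁)/dₖ₊₁⌋:
  k=1: m=18, d=3, a=12
  k=2: m=18, d=1, a=36
d=1 and a=2a₀=36 at k=2, so the next step gives (m, d) = (18, 3) again — its k=1 value — and the period has length 2.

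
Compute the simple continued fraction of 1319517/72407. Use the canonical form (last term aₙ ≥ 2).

[18; 4, 2, 8, 2, 4, 14, 7]

1319517 = 18·72407 + 16191
72407 = 4·16191 + 7643
16191 = 2·7643 + 905
7643 = 8·905 + 403
905 = 2·403 + 99
403 = 4·99 + 7
99 = 14·7 + 1
7 = 7·1 + 0  (stop)
So 1319517/72407 = [18; 4, 2, 8, 2, 4, 14, 7].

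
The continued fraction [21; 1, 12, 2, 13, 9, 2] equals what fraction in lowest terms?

152823/6970

Using pₖ = aₖpₖ₋₁ + pₖ₋₂ and qₖ = aₖqₖ₋₁ + qₖ₋₂:
  k=0: a=21, p=21, q=1
  k=1: a=1, p=22, q=1
  k=2: a=12, p=285, q=13
  k=3: a=2, p=592, q=27
  k=4: a=13, p=7981, q=364
  k=5: a=9, p=72421, q=3303
  k=6: a=2, p=152823, q=6970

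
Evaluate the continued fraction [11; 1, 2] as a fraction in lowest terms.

35/3

Using pₖ = aₖpₖ₋₁ + pₖ₋₂ and qₖ = aₖqₖ₋₁ + qₖ₋₂:
  k=0: a=11, p=11, q=1
  k=1: a=1, p=12, q=1
  k=2: a=2, p=35, q=3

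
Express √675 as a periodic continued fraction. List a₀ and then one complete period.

[25; 1, 50]

a₀ = ⌊√675⌋ = 25.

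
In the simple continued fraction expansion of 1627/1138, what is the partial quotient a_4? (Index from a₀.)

1627 = 1·1138 + 489   →  a_0 = 1
1138 = 2·489 + 160   →  a_1 = 2
489 = 3·160 + 9   →  a_2 = 3
160 = 17·9 + 7   →  a_3 = 17
9 = 1·7 + 2   →  a_4 = 1

1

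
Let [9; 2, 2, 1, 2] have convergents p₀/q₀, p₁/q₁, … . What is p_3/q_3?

Using pₖ = aₖpₖ₋₁ + pₖ₋₂, qₖ = aₖqₖ₋₁ + qₖ₋₂ (with p₋₁=1, p₋₂=0, q₋₁=0, q₋₂=1):
  k=0: a=9, p=9, q=1
  k=1: a=2, p=19, q=2
  k=2: a=2, p=47, q=5
  k=3: a=1, p=66, q=7

66/7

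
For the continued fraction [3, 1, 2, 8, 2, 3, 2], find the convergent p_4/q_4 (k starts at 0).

195/53

Using pₖ = aₖpₖ₋₁ + pₖ₋₂, qₖ = aₖqₖ₋₁ + qₖ₋₂ (with p₋₁=1, p₋₂=0, q₋₁=0, q₋₂=1):
  k=0: a=3, p=3, q=1
  k=1: a=1, p=4, q=1
  k=2: a=2, p=11, q=3
  k=3: a=8, p=92, q=25
  k=4: a=2, p=195, q=53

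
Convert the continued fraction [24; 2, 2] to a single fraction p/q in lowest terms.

Using pₖ = aₖpₖ₋₁ + pₖ₋₂ and qₖ = aₖqₖ₋₁ + qₖ₋₂:
  k=0: a=24, p=24, q=1
  k=1: a=2, p=49, q=2
  k=2: a=2, p=122, q=5

122/5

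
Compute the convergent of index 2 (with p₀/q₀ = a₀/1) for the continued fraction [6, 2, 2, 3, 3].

32/5

Using pₖ = aₖpₖ₋₁ + pₖ₋₂, qₖ = aₖqₖ₋₁ + qₖ₋₂ (with p₋₁=1, p₋₂=0, q₋₁=0, q₋₂=1):
  k=0: a=6, p=6, q=1
  k=1: a=2, p=13, q=2
  k=2: a=2, p=32, q=5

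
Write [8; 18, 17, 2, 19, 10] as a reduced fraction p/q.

Fold from the inside: start with 10/1.
  19 + 1/10 = 191/10
  2 + 10/191 = 392/191
  17 + 191/392 = 6855/392
  18 + 392/6855 = 123782/6855
  8 + 6855/123782 = 997111/123782

997111/123782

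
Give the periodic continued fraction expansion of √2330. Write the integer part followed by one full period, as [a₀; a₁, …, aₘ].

[48; 3, 1, 2, 2, 1, 3, 96]

a₀ = ⌊√2330⌋ = 48.
With m₀=0, d₀=1 and mₖ₊₁ = dₖaₖ − mₖ, dₖ₊₁ = (n − mₖ₊₁²)/dₖ, aₖ₊₁ = ⌊(a₀+mₖ₊₁)/dₖ₊₁⌋:
  k=1: m=48, d=26, a=3
  k=2: m=30, d=55, a=1
  k=3: m=25, d=31, a=2
  k=4: m=37, d=31, a=2
  k=5: m=25, d=55, a=1
  k=6: m=30, d=26, a=3
  k=7: m=48, d=1, a=96
d=1 and a=2a₀=96 at k=7, so the next step gives (m, d) = (48, 26) again — its k=1 value — and the period has length 7.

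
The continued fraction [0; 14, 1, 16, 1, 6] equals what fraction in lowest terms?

125/1868

Using pₖ = aₖpₖ₋₁ + pₖ₋₂ and qₖ = aₖqₖ₋₁ + qₖ₋₂:
  k=0: a=0, p=0, q=1
  k=1: a=14, p=1, q=14
  k=2: a=1, p=1, q=15
  k=3: a=16, p=17, q=254
  k=4: a=1, p=18, q=269
  k=5: a=6, p=125, q=1868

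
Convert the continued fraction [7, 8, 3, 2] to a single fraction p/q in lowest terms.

Using pₖ = aₖpₖ₋₁ + pₖ₋₂ and qₖ = aₖqₖ₋₁ + qₖ₋₂:
  k=0: a=7, p=7, q=1
  k=1: a=8, p=57, q=8
  k=2: a=3, p=178, q=25
  k=3: a=2, p=413, q=58

413/58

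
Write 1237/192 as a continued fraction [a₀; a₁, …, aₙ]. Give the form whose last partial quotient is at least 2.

[6; 2, 3, 1, 6, 3]

1237 = 6·192 + 85
192 = 2·85 + 22
85 = 3·22 + 19
22 = 1·19 + 3
19 = 6·3 + 1
3 = 3·1 + 0  (stop)
So 1237/192 = [6; 2, 3, 1, 6, 3].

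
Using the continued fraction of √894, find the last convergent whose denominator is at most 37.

√894 = [29; 1, 8, 1, 58, …] (period length 4).
Convergents:
  p_0/q_0 = 29/1
  p_1/q_1 = 30/1
  p_2/q_2 = 269/9
  p_3/q_3 = 299/10
  p_4/q_4 = 17611/589
q_3 = 10 ≤ 37 < 589 = q_4, so the answer is 299/10.

299/10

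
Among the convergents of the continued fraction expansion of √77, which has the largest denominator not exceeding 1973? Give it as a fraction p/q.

6239/711

√77 = [8; 1, 3, 2, 3, 1, 16, …] (period length 6).
Convergents:
  p_0/q_0 = 8/1
  p_1/q_1 = 9/1
  p_2/q_2 = 35/4
  p_3/q_3 = 79/9
  p_4/q_4 = 272/31
  p_5/q_5 = 351/40
  p_6/q_6 = 5888/671
  p_7/q_7 = 6239/711
  p_8/q_8 = 24605/2804
q_7 = 711 ≤ 1973 < 2804 = q_8, so the answer is 6239/711.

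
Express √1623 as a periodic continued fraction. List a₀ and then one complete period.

a₀ = ⌊√1623⌋ = 40.
With m₀=0, d₀=1 and mₖ₊₁ = dₖaₖ − mₖ, dₖ₊₁ = (n − mₖ₊₁²)/dₖ, aₖ₊₁ = ⌊(a₀+mₖ₊₁)/dₖ₊₁⌋:
  k=1: m=40, d=23, a=3
  k=2: m=29, d=34, a=2
  k=3: m=39, d=3, a=26
  k=4: m=39, d=34, a=2
  k=5: m=29, d=23, a=3
  k=6: m=40, d=1, a=80
d=1 and a=2a₀=80 at k=6, so the next step gives (m, d) = (40, 23) again — its k=1 value — and the period has length 6.

[40; 3, 2, 26, 2, 3, 80]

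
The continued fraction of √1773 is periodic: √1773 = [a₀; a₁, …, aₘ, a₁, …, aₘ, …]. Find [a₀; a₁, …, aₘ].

[42; 9, 2, 1, 8, 1, 2, 9, 84]

a₀ = ⌊√1773⌋ = 42.
With m₀=0, d₀=1 and mₖ₊₁ = dₖaₖ − mₖ, dₖ₊₁ = (n − mₖ₊₁²)/dₖ, aₖ₊₁ = ⌊(a₀+mₖ₊₁)/dₖ₊₁⌋:
  k=1: m=42, d=9, a=9
  k=2: m=39, d=28, a=2
  k=3: m=17, d=53, a=1
  k=4: m=36, d=9, a=8
  k=5: m=36, d=53, a=1
  k=6: m=17, d=28, a=2
  k=7: m=39, d=9, a=9
  k=8: m=42, d=1, a=84
d=1 and a=2a₀=84 at k=8, so the next step gives (m, d) = (42, 9) again — its k=1 value — and the period has length 8.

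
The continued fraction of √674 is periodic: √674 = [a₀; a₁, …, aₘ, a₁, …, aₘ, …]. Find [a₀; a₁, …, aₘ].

a₀ = ⌊√674⌋ = 25.
With m₀=0, d₀=1 and mₖ₊₁ = dₖaₖ − mₖ, dₖ₊₁ = (n − mₖ₊₁²)/dₖ, aₖ₊₁ = ⌊(a₀+mₖ₊₁)/dₖ₊₁⌋:
  k=1: m=25, d=49, a=1
  k=2: m=24, d=2, a=24
  k=3: m=24, d=49, a=1
  k=4: m=25, d=1, a=50
d=1 and a=2a₀=50 at k=4, so the next step gives (m, d) = (25, 49) again — its k=1 value — and the period has length 4.

[25; 1, 24, 1, 50]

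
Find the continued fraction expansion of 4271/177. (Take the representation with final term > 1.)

4271 = 24·177 + 23
177 = 7·23 + 16
23 = 1·16 + 7
16 = 2·7 + 2
7 = 3·2 + 1
2 = 2·1 + 0  (stop)
So 4271/177 = [24; 7, 1, 2, 3, 2].

[24; 7, 1, 2, 3, 2]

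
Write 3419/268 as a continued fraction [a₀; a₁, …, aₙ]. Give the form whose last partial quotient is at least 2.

3419 = 12×268 + 203
268 = 1×203 + 65
203 = 3×65 + 8
65 = 8×8 + 1
8 = 8×1 + 0  (stop)
So 3419/268 = [12; 1, 3, 8, 8].

[12; 1, 3, 8, 8]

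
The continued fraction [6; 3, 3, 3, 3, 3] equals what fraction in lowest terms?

2269/360

Using pₖ = aₖpₖ₋₁ + pₖ₋₂ and qₖ = aₖqₖ₋₁ + qₖ₋₂:
  k=0: a=6, p=6, q=1
  k=1: a=3, p=19, q=3
  k=2: a=3, p=63, q=10
  k=3: a=3, p=208, q=33
  k=4: a=3, p=687, q=109
  k=5: a=3, p=2269, q=360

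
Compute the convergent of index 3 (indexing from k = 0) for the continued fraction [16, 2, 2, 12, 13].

Using pₖ = aₖpₖ₋₁ + pₖ₋₂, qₖ = aₖqₖ₋₁ + qₖ₋₂ (with p₋₁=1, p₋₂=0, q₋₁=0, q₋₂=1):
  k=0: a=16, p=16, q=1
  k=1: a=2, p=33, q=2
  k=2: a=2, p=82, q=5
  k=3: a=12, p=1017, q=62

1017/62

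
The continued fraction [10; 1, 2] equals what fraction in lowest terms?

Fold from the inside: start with 2/1.
  1 + 1/2 = 3/2
  10 + 2/3 = 32/3

32/3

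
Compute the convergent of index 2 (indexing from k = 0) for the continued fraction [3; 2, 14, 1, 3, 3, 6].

Using pₖ = aₖpₖ₋₁ + pₖ₋₂, qₖ = aₖqₖ₋₁ + qₖ₋₂ (with p₋₁=1, p₋₂=0, q₋₁=0, q₋₂=1):
  k=0: a=3, p=3, q=1
  k=1: a=2, p=7, q=2
  k=2: a=14, p=101, q=29

101/29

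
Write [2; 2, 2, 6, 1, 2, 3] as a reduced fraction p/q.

854/355

Fold from the inside: start with 3/1.
  2 + 1/3 = 7/3
  1 + 3/7 = 10/7
  6 + 7/10 = 67/10
  2 + 10/67 = 144/67
  2 + 67/144 = 355/144
  2 + 144/355 = 854/355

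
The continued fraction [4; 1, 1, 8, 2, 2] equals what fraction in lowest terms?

Using pₖ = aₖpₖ₋₁ + pₖ₋₂ and qₖ = aₖqₖ₋₁ + qₖ₋₂:
  k=0: a=4, p=4, q=1
  k=1: a=1, p=5, q=1
  k=2: a=1, p=9, q=2
  k=3: a=8, p=77, q=17
  k=4: a=2, p=163, q=36
  k=5: a=2, p=403, q=89

403/89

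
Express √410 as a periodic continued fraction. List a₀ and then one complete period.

[20; 4, 40]

a₀ = ⌊√410⌋ = 20.
With m₀=0, d₀=1 and mₖ₊₁ = dₖaₖ − mₖ, dₖ₊₁ = (n − mₖ₊₁²)/dₖ, aₖ₊₁ = ⌊(a₀+mₖ₊₁)/dₖ₊₁⌋:
  k=1: m=20, d=10, a=4
  k=2: m=20, d=1, a=40
d=1 and a=2a₀=40 at k=2, so the next step gives (m, d) = (20, 10) again — its k=1 value — and the period has length 2.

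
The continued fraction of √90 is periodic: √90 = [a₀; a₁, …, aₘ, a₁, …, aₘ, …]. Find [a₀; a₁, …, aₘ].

a₀ = ⌊√90⌋ = 9.
With m₀=0, d₀=1 and mₖ₊₁ = dₖaₖ − mₖ, dₖ₊₁ = (n − mₖ₊₁²)/dₖ, aₖ₊₁ = ⌊(a₀+mₖ₊₁)/dₖ₊₁⌋:
  k=1: m=9, d=9, a=2
  k=2: m=9, d=1, a=18
d=1 and a=2a₀=18 at k=2, so the next step gives (m, d) = (9, 9) again — its k=1 value — and the period has length 2.

[9; 2, 18]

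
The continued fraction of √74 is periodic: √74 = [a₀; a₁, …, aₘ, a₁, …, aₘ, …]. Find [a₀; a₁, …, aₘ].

[8; 1, 1, 1, 1, 16]

a₀ = ⌊√74⌋ = 8.
With m₀=0, d₀=1 and mₖ₊₁ = dₖaₖ − mₖ, dₖ₊₁ = (n − mₖ₊₁²)/dₖ, aₖ₊₁ = ⌊(a₀+mₖ₊₁)/dₖ₊₁⌋:
  k=1: m=8, d=10, a=1
  k=2: m=2, d=7, a=1
  k=3: m=5, d=7, a=1
  k=4: m=2, d=10, a=1
  k=5: m=8, d=1, a=16
d=1 and a=2a₀=16 at k=5, so the next step gives (m, d) = (8, 10) again — its k=1 value — and the period has length 5.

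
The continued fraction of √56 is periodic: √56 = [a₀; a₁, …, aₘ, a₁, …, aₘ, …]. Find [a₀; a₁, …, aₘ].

[7; 2, 14]

a₀ = ⌊√56⌋ = 7.
With m₀=0, d₀=1 and mₖ₊₁ = dₖaₖ − mₖ, dₖ₊₁ = (n − mₖ₊₁²)/dₖ, aₖ₊₁ = ⌊(a₀+mₖ₊₁)/dₖ₊₁⌋:
  k=1: m=7, d=7, a=2
  k=2: m=7, d=1, a=14
d=1 and a=2a₀=14 at k=2, so the next step gives (m, d) = (7, 7) again — its k=1 value — and the period has length 2.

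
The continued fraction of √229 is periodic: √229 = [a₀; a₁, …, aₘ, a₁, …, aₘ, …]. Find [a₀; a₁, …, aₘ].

[15; 7, 1, 1, 7, 30]

a₀ = ⌊√229⌋ = 15.
With m₀=0, d₀=1 and mₖ₊₁ = dₖaₖ − mₖ, dₖ₊₁ = (n − mₖ₊₁²)/dₖ, aₖ₊₁ = ⌊(a₀+mₖ₊₁)/dₖ₊₁⌋:
  k=1: m=15, d=4, a=7
  k=2: m=13, d=15, a=1
  k=3: m=2, d=15, a=1
  k=4: m=13, d=4, a=7
  k=5: m=15, d=1, a=30
d=1 and a=2a₀=30 at k=5, so the next step gives (m, d) = (15, 4) again — its k=1 value — and the period has length 5.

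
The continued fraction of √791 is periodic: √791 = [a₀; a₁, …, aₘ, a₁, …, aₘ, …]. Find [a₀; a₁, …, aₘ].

a₀ = ⌊√791⌋ = 28.

[28; 8, 56]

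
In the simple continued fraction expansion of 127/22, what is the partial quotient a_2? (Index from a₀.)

3

127 = 5·22 + 17   →  a_0 = 5
22 = 1·17 + 5   →  a_1 = 1
17 = 3·5 + 2   →  a_2 = 3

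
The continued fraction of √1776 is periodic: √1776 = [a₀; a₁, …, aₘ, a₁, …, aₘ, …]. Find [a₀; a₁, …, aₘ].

a₀ = ⌊√1776⌋ = 42.

[42; 7, 84]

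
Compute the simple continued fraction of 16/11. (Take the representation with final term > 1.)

16 = 1*11 + 5
11 = 2*5 + 1
5 = 5*1 + 0  (stop)
So 16/11 = [1; 2, 5].

[1; 2, 5]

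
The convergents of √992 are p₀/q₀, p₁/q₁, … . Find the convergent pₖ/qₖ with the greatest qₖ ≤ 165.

3937/125

√992 = [31; 2, 62, …] (period length 2).
Convergents:
  p_0/q_0 = 31/1
  p_1/q_1 = 63/2
  p_2/q_2 = 3937/125
  p_3/q_3 = 7937/252
q_2 = 125 ≤ 165 < 252 = q_3, so the answer is 3937/125.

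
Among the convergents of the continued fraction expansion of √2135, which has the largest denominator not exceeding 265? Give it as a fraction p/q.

√2135 = [46; 4, 1, 5, 1, 4, 92, …] (period length 6).
Convergents:
  p_0/q_0 = 46/1
  p_1/q_1 = 185/4
  p_2/q_2 = 231/5
  p_3/q_3 = 1340/29
  p_4/q_4 = 1571/34
  p_5/q_5 = 7624/165
  p_6/q_6 = 702979/15214
q_5 = 165 ≤ 265 < 15214 = q_6, so the answer is 7624/165.

7624/165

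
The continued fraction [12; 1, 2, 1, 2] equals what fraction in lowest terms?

140/11

Using pₖ = aₖpₖ₋₁ + pₖ₋₂ and qₖ = aₖqₖ₋₁ + qₖ₋₂:
  k=0: a=12, p=12, q=1
  k=1: a=1, p=13, q=1
  k=2: a=2, p=38, q=3
  k=3: a=1, p=51, q=4
  k=4: a=2, p=140, q=11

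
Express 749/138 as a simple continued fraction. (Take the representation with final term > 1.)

[5; 2, 2, 1, 19]

749 = 5*138 + 59
138 = 2*59 + 20
59 = 2*20 + 19
20 = 1*19 + 1
19 = 19*1 + 0  (stop)
So 749/138 = [5; 2, 2, 1, 19].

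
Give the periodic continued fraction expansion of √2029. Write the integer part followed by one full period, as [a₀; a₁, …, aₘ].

a₀ = ⌊√2029⌋ = 45.
With m₀=0, d₀=1 and mₖ₊₁ = dₖaₖ − mₖ, dₖ₊₁ = (n − mₖ₊₁²)/dₖ, aₖ₊₁ = ⌊(a₀+mₖ₊₁)/dₖ₊₁⌋:
  k=1: m=45, d=4, a=22
  k=2: m=43, d=45, a=1
  k=3: m=2, d=45, a=1
  k=4: m=43, d=4, a=22
  k=5: m=45, d=1, a=90
d=1 and a=2a₀=90 at k=5, so the next step gives (m, d) = (45, 4) again — its k=1 value — and the period has length 5.

[45; 22, 1, 1, 22, 90]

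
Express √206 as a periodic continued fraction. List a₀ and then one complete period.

[14; 2, 1, 5, 14, 5, 1, 2, 28]

a₀ = ⌊√206⌋ = 14.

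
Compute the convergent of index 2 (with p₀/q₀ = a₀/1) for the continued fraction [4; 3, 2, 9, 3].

30/7

Using pₖ = aₖpₖ₋₁ + pₖ₋₂, qₖ = aₖqₖ₋₁ + qₖ₋₂ (with p₋₁=1, p₋₂=0, q₋₁=0, q₋₂=1):
  k=0: a=4, p=4, q=1
  k=1: a=3, p=13, q=3
  k=2: a=2, p=30, q=7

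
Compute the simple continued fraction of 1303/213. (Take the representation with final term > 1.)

1303 = 6·213 + 25
213 = 8·25 + 13
25 = 1·13 + 12
13 = 1·12 + 1
12 = 12·1 + 0  (stop)
So 1303/213 = [6; 8, 1, 1, 12].

[6; 8, 1, 1, 12]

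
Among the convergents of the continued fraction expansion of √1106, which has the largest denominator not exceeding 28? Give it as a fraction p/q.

√1106 = [33; 3, 1, 8, 1, 3, 66, …] (period length 6).
Convergents:
  p_0/q_0 = 33/1
  p_1/q_1 = 100/3
  p_2/q_2 = 133/4
  p_3/q_3 = 1164/35
q_2 = 4 ≤ 28 < 35 = q_3, so the answer is 133/4.

133/4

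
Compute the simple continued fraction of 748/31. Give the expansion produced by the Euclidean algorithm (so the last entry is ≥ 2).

[24; 7, 1, 3]

748 = 24·31 + 4
31 = 7·4 + 3
4 = 1·3 + 1
3 = 3·1 + 0  (stop)
So 748/31 = [24; 7, 1, 3].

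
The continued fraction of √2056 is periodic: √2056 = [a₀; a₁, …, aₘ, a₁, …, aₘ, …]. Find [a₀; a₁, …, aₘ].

[45; 2, 1, 10, 1, 2, 90]

a₀ = ⌊√2056⌋ = 45.
With m₀=0, d₀=1 and mₖ₊₁ = dₖaₖ − mₖ, dₖ₊₁ = (n − mₖ₊₁²)/dₖ, aₖ₊₁ = ⌊(a₀+mₖ₊₁)/dₖ₊₁⌋:
  k=1: m=45, d=31, a=2
  k=2: m=17, d=57, a=1
  k=3: m=40, d=8, a=10
  k=4: m=40, d=57, a=1
  k=5: m=17, d=31, a=2
  k=6: m=45, d=1, a=90
d=1 and a=2a₀=90 at k=6, so the next step gives (m, d) = (45, 31) again — its k=1 value — and the period has length 6.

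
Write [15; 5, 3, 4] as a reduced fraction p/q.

1048/69

Fold from the inside: start with 4/1.
  3 + 1/4 = 13/4
  5 + 4/13 = 69/13
  15 + 13/69 = 1048/69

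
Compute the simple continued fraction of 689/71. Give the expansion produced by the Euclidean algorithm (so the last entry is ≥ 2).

689 = 9×71 + 50
71 = 1×50 + 21
50 = 2×21 + 8
21 = 2×8 + 5
8 = 1×5 + 3
5 = 1×3 + 2
3 = 1×2 + 1
2 = 2×1 + 0  (stop)
So 689/71 = [9; 1, 2, 2, 1, 1, 1, 2].

[9; 1, 2, 2, 1, 1, 1, 2]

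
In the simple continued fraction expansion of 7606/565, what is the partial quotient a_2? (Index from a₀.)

6

7606 = 13·565 + 261   →  a_0 = 13
565 = 2·261 + 43   →  a_1 = 2
261 = 6·43 + 3   →  a_2 = 6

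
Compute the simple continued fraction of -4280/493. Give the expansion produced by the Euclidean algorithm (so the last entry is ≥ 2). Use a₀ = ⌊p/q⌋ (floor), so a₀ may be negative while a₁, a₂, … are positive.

-4280 = -9·493 + 157
493 = 3·157 + 22
157 = 7·22 + 3
22 = 7·3 + 1
3 = 3·1 + 0  (stop)
So -4280/493 = [-9; 3, 7, 7, 3].

[-9; 3, 7, 7, 3]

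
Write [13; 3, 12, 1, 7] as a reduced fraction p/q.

4224/317

Fold from the inside: start with 7/1.
  1 + 1/7 = 8/7
  12 + 7/8 = 103/8
  3 + 8/103 = 317/103
  13 + 103/317 = 4224/317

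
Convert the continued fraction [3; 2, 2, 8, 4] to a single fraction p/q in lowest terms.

589/173

Using pₖ = aₖpₖ₋₁ + pₖ₋₂ and qₖ = aₖqₖ₋₁ + qₖ₋₂:
  k=0: a=3, p=3, q=1
  k=1: a=2, p=7, q=2
  k=2: a=2, p=17, q=5
  k=3: a=8, p=143, q=42
  k=4: a=4, p=589, q=173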